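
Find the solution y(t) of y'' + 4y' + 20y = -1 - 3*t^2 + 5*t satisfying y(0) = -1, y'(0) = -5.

Characteristic equation r² + 4r + 20 = 0 has discriminant (4)² - 4·(20) = -64 < 0, so r = -2 ± 4i.
Hence y_h = C1*cos(4*t)*exp(-2*t) + C2*exp(-2*t)*sin(4*t).
For the particular solution try y_p = A0 + A1*t + A2*t^2. Substituting and matching coefficients of each power of t gives A0 = -97/1000, A1 = 31/100, A2 = -3/20, so y_p = -97/1000 - 3*t^2/20 + 31*t/100.
General solution: y = -97/1000 - 3*t^2/20 + 31*t/100 + C1*cos(4*t)*exp(-2*t) + C2*exp(-2*t)*sin(4*t).
Apply the initial conditions: y(0) = -97/1000 + C1 = -1 and y'(0) = 31/100 - 2*C1 + 4*C2 = -5. Solving gives C1 = -903/1000, C2 = -1779/1000.

y = -97/1000 - 3*t**2/20 + 31*t/100 - 1779*exp(-2*t)*sin(4*t)/1000 - 903*cos(4*t)*exp(-2*t)/1000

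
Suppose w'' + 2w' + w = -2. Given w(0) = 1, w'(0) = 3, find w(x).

w = -2 + 3*exp(-x) + 6*x*exp(-x)

Characteristic equation r² + 2r + 1 = 0 has discriminant (2)² - 4·(1) = 0, so r = -1 is a repeated root.
Hence w_h = (C1 + C2*x)*exp(-x).
For the particular solution try w_p = A0. Substituting and matching coefficients of each power of x gives A0 = -2, so w_p = -2.
General solution: w = -2 + C1*exp(-x) + C2*x*exp(-x).
Apply the initial conditions: w(0) = -2 + C1 = 1 and w'(0) = C2 - C1 = 3. Solving gives C1 = 3, C2 = 6.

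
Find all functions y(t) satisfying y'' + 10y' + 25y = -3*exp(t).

Characteristic equation r² + 10r + 25 = 0 has discriminant (10)² - 4·(25) = 0, so r = -5 is a repeated root.
Hence y_h = (C1 + C2*t)*exp(-5*t).
Try y_p = A*exp(t). Substituting into the equation and dividing by exp(t) gives A = -1/12, so y_p = -exp(t)/12.

y = -exp(t)/12 + C1*exp(-5*t) + C2*t*exp(-5*t)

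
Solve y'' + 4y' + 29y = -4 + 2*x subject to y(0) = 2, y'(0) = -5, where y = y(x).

y = -124/841 + 2*x/29 - 651*exp(-2*x)*sin(5*x)/4205 + 1806*cos(5*x)*exp(-2*x)/841

Characteristic equation r² + 4r + 29 = 0 has discriminant (4)² - 4·(29) = -100 < 0, so r = -2 ± 5i.
Hence y_h = C1*cos(5*x)*exp(-2*x) + C2*exp(-2*x)*sin(5*x).
For the particular solution try y_p = A0 + A1*x. Substituting and matching coefficients of each power of x gives A0 = -124/841, A1 = 2/29, so y_p = -124/841 + 2*x/29.
General solution: y = -124/841 + 2*x/29 + C1*cos(5*x)*exp(-2*x) + C2*exp(-2*x)*sin(5*x).
Apply the initial conditions: y(0) = -124/841 + C1 = 2 and y'(0) = 2/29 - 2*C1 + 5*C2 = -5. Solving gives C1 = 1806/841, C2 = -651/4205.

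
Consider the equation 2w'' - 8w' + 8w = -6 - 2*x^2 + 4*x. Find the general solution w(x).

w = -5/8 - x**2/4 + C1*exp(2*x) + C2*x*exp(2*x)

Divide through by 2: w'' - 4w' + 4w = -3 - x^2 + 2*x.
Characteristic equation r² - 4r + 4 = 0 has discriminant (-4)² - 4·(4) = 0, so r = 2 is a repeated root.
Hence w_h = (C1 + C2*x)*exp(2*x).
For the particular solution try w_p = A0 + A1*x + A2*x^2. Substituting and matching coefficients of each power of x gives A0 = -5/8, A1 = 0, A2 = -1/4, so w_p = -5/8 - x^2/4.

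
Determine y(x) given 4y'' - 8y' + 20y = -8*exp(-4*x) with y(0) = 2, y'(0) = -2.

Divide through by 4: y'' - 2y' + 5y = -2*exp(-4*x).
Characteristic equation r² - 2r + 5 = 0 has discriminant (-2)² - 4·(5) = -16 < 0, so r = 1 ± 2i.
Hence y_h = C1*cos(2*x)*exp(x) + C2*exp(x)*sin(2*x).
Try y_p = A*exp(-4*x). Substituting into the equation and dividing by exp(-4*x) gives A = -2/29, so y_p = -2*exp(-4*x)/29.
General solution: y = -2*exp(-4*x)/29 + C1*cos(2*x)*exp(x) + C2*exp(x)*sin(2*x).
Apply the initial conditions: y(0) = -2/29 + C1 = 2 and y'(0) = 8/29 + C1 + 2*C2 = -2. Solving gives C1 = 60/29, C2 = -63/29.

y = -2*exp(-4*x)/29 - 63*exp(x)*sin(2*x)/29 + 60*cos(2*x)*exp(x)/29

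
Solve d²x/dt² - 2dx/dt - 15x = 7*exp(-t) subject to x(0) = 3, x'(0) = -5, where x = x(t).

Characteristic equation r² - 2r - 15 = 0 factors as (r - 5)(r + 3) = 0, so r = 5, -3.
Hence x_h = C1*exp(5*t) + C2*exp(-3*t).
Try x_p = A*exp(-t). Substituting into the equation and dividing by exp(-t) gives A = -7/12, so x_p = -7*exp(-t)/12.
General solution: x = -7*exp(-t)/12 + C1*exp(5*t) + C2*exp(-3*t).
Apply the initial conditions: x(0) = -7/12 + C1 + C2 = 3 and x'(0) = 7/12 - 3*C2 + 5*C1 = -5. Solving gives C1 = 31/48, C2 = 47/16.

x = -7*exp(-t)/12 + 31*exp(5*t)/48 + 47*exp(-3*t)/16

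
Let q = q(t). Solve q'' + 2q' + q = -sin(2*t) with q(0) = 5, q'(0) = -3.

Characteristic equation r² + 2r + 1 = 0 has discriminant (2)² - 4·(1) = 0, so r = -1 is a repeated root.
Hence q_h = (C1 + C2*t)*exp(-t).
Try q_p = A*cos(2*t) + B*sin(2*t). Substituting and equating the coefficients of cos(2t) and sin(2t) gives A = 4/25, B = 3/25, so q_p = 3*sin(2*t)/25 + 4*cos(2*t)/25.
General solution: q = 3*sin(2*t)/25 + 4*cos(2*t)/25 + C1*exp(-t) + C2*t*exp(-t).
Apply the initial conditions: q(0) = 4/25 + C1 = 5 and q'(0) = 6/25 + C2 - C1 = -3. Solving gives C1 = 121/25, C2 = 8/5.

q = 3*sin(2*t)/25 + 4*cos(2*t)/25 + 121*exp(-t)/25 + 8*t*exp(-t)/5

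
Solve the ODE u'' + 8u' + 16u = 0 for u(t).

Characteristic equation r² + 8r + 16 = 0 has discriminant (8)² - 4·(16) = 0, so r = -4 is a repeated root.
Hence u_h = (C1 + C2*t)*exp(-4*t).

u = C1*exp(-4*t) + C2*t*exp(-4*t)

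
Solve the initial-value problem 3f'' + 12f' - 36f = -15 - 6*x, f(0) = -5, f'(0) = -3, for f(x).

f = 17/36 - 35*exp(-6*x)/36 - 9*exp(2*x)/2 + x/6

Divide through by 3: f'' + 4f' - 12f = -5 - 2*x.
Characteristic equation r² + 4r - 12 = 0 factors as (r - 2)(r + 6) = 0, so r = 2, -6.
Hence f_h = C1*exp(2*x) + C2*exp(-6*x).
For the particular solution try f_p = A0 + A1*x. Substituting and matching coefficients of each power of x gives A0 = 17/36, A1 = 1/6, so f_p = 17/36 + x/6.
General solution: f = 17/36 + x/6 + C1*exp(2*x) + C2*exp(-6*x).
Apply the initial conditions: f(0) = 17/36 + C1 + C2 = -5 and f'(0) = 1/6 - 6*C2 + 2*C1 = -3. Solving gives C1 = -9/2, C2 = -35/36.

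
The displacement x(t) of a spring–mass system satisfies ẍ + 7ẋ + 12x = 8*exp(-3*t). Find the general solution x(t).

Characteristic equation r² + 7r + 12 = 0 factors as (r + 4)(r + 3) = 0, so r = -4, -3.
Hence x_h = C1*exp(-4*t) + C2*exp(-3*t).
Since exp(-3*t) solves the homogeneous equation (r = -3 is a root of multiplicity 1), multiply the trial by t. Try x_p = A*t*exp(-3*t). Substituting into the equation and dividing by exp(-3*t) gives A = 8, so x_p = 8*t*exp(-3*t).

x = C1*exp(-4*t) + C2*exp(-3*t) + 8*t*exp(-3*t)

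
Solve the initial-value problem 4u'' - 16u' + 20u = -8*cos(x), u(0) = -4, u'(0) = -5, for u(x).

u = -cos(x)/4 + sin(x)/4 - 15*cos(x)*exp(2*x)/4 + 9*exp(2*x)*sin(x)/4

Divide through by 4: u'' - 4u' + 5u = -2*cos(x).
Characteristic equation r² - 4r + 5 = 0 has discriminant (-4)² - 4·(5) = -4 < 0, so r = 2 ± i.
Hence u_h = C1*cos(x)*exp(2*x) + C2*exp(2*x)*sin(x).
Try u_p = A*cos(x) + B*sin(x). Substituting and equating the coefficients of cos(x) and sin(x) gives A = -1/4, B = 1/4, so u_p = -cos(x)/4 + sin(x)/4.
General solution: u = -cos(x)/4 + sin(x)/4 + C1*cos(x)*exp(2*x) + C2*exp(2*x)*sin(x).
Apply the initial conditions: u(0) = -1/4 + C1 = -4 and u'(0) = 1/4 + C2 + 2*C1 = -5. Solving gives C1 = -15/4, C2 = 9/4.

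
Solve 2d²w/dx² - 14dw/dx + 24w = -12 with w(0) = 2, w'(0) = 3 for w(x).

Divide through by 2: w'' - 7w' + 12w = -6.
Characteristic equation r² - 7r + 12 = 0 factors as (r - 3)(r - 4) = 0, so r = 3, 4.
Hence w_h = C1*exp(3*x) + C2*exp(4*x).
For the particular solution try w_p = A0. Substituting and matching coefficients of each power of x gives A0 = -1/2, so w_p = -1/2.
General solution: w = -1/2 + C1*exp(3*x) + C2*exp(4*x).
Apply the initial conditions: w(0) = -1/2 + C1 + C2 = 2 and w'(0) = 3*C1 + 4*C2 = 3. Solving gives C1 = 7, C2 = -9/2.

w = -1/2 + 7*exp(3*x) - 9*exp(4*x)/2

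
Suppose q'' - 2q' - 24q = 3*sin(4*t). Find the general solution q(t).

Characteristic equation r² - 2r - 24 = 0 factors as (r + 4)(r - 6) = 0, so r = -4, 6.
Hence q_h = C1*exp(-4*t) + C2*exp(6*t).
Try q_p = A*cos(4*t) + B*sin(4*t). Substituting and equating the coefficients of cos(4t) and sin(4t) gives A = 3/208, B = -15/208, so q_p = -15*sin(4*t)/208 + 3*cos(4*t)/208.

q = -15*sin(4*t)/208 + 3*cos(4*t)/208 + C1*exp(-4*t) + C2*exp(6*t)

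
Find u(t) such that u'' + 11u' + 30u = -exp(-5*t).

Characteristic equation r² + 11r + 30 = 0 factors as (r + 5)(r + 6) = 0, so r = -5, -6.
Hence u_h = C1*exp(-5*t) + C2*exp(-6*t).
Since exp(-5*t) solves the homogeneous equation (r = -5 is a root of multiplicity 1), multiply the trial by t. Try u_p = A*t*exp(-5*t). Substituting into the equation and dividing by exp(-5*t) gives A = -1, so u_p = -t*exp(-5*t).

u = C1*exp(-5*t) + C2*exp(-6*t) - t*exp(-5*t)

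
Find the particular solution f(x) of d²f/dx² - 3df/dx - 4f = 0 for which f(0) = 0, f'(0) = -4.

f = -4*exp(4*x)/5 + 4*exp(-x)/5

Characteristic equation r² - 3r - 4 = 0 factors as (r + 1)(r - 4) = 0, so r = -1, 4.
Hence f_h = C1*exp(-x) + C2*exp(4*x).
Apply the initial conditions: f(0) = C1 + C2 = 0 and f'(0) = -C1 + 4*C2 = -4. Solving gives C1 = 4/5, C2 = -4/5.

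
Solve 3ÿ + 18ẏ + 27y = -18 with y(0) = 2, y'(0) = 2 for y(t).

y = -2/3 + 8*exp(-3*t)/3 + 10*t*exp(-3*t)

Divide through by 3: y'' + 6y' + 9y = -6.
Characteristic equation r² + 6r + 9 = 0 has discriminant (6)² - 4·(9) = 0, so r = -3 is a repeated root.
Hence y_h = (C1 + C2*t)*exp(-3*t).
For the particular solution try y_p = A0. Substituting and matching coefficients of each power of t gives A0 = -2/3, so y_p = -2/3.
General solution: y = -2/3 + C1*exp(-3*t) + C2*t*exp(-3*t).
Apply the initial conditions: y(0) = -2/3 + C1 = 2 and y'(0) = C2 - 3*C1 = 2. Solving gives C1 = 8/3, C2 = 10.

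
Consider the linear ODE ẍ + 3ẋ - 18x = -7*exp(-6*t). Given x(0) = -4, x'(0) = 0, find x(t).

x = -223*exp(3*t)/81 - 101*exp(-6*t)/81 + 7*t*exp(-6*t)/9

Characteristic equation r² + 3r - 18 = 0 factors as (r - 3)(r + 6) = 0, so r = 3, -6.
Hence x_h = C1*exp(3*t) + C2*exp(-6*t).
Since exp(-6*t) solves the homogeneous equation (r = -6 is a root of multiplicity 1), multiply the trial by t. Try x_p = A*t*exp(-6*t). Substituting into the equation and dividing by exp(-6*t) gives A = 7/9, so x_p = 7*t*exp(-6*t)/9.
General solution: x = C1*exp(3*t) + C2*exp(-6*t) + 7*t*exp(-6*t)/9.
Apply the initial conditions: x(0) = C1 + C2 = -4 and x'(0) = 7/9 - 6*C2 + 3*C1 = 0. Solving gives C1 = -223/81, C2 = -101/81.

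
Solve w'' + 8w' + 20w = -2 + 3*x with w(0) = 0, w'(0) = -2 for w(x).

Characteristic equation r² + 8r + 20 = 0 has discriminant (8)² - 4·(20) = -16 < 0, so r = -4 ± 2i.
Hence w_h = C1*cos(2*x)*exp(-4*x) + C2*exp(-4*x)*sin(2*x).
For the particular solution try w_p = A0 + A1*x. Substituting and matching coefficients of each power of x gives A0 = -4/25, A1 = 3/20, so w_p = -4/25 + 3*x/20.
General solution: w = -4/25 + 3*x/20 + C1*cos(2*x)*exp(-4*x) + C2*exp(-4*x)*sin(2*x).
Apply the initial conditions: w(0) = -4/25 + C1 = 0 and w'(0) = 3/20 - 4*C1 + 2*C2 = -2. Solving gives C1 = 4/25, C2 = -151/200.

w = -4/25 + 3*x/20 - 151*exp(-4*x)*sin(2*x)/200 + 4*cos(2*x)*exp(-4*x)/25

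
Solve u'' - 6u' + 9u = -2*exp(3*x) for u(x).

u = C1*exp(3*x) - x**2*exp(3*x) + C2*x*exp(3*x)

Characteristic equation r² - 6r + 9 = 0 has discriminant (-6)² - 4·(9) = 0, so r = 3 is a repeated root.
Hence u_h = (C1 + C2*x)*exp(3*x).
Since exp(3*x) solves the homogeneous equation (r = 3 is a root of multiplicity 2), multiply the trial by x^2. Try u_p = A*x^2*exp(3*x). Substituting into the equation and dividing by exp(3*x) gives A = -1, so u_p = -x^2*exp(3*x).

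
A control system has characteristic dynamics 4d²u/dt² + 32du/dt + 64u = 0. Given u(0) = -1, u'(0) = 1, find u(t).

Divide through by 4: u'' + 8u' + 16u = 0.
Characteristic equation r² + 8r + 16 = 0 has discriminant (8)² - 4·(16) = 0, so r = -4 is a repeated root.
Hence u_h = (C1 + C2*t)*exp(-4*t).
Apply the initial conditions: u(0) = C1 = -1 and u'(0) = C2 - 4*C1 = 1. Solving gives C1 = -1, C2 = -3.

u = -exp(-4*t) - 3*t*exp(-4*t)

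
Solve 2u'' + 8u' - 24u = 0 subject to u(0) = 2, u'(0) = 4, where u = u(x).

u = 2*exp(2*x)

Divide through by 2: u'' + 4u' - 12u = 0.
Characteristic equation r² + 4r - 12 = 0 factors as (r - 2)(r + 6) = 0, so r = 2, -6.
Hence u_h = C1*exp(2*x) + C2*exp(-6*x).
Apply the initial conditions: u(0) = C1 + C2 = 2 and u'(0) = -6*C2 + 2*C1 = 4. Solving gives C1 = 2, C2 = 0.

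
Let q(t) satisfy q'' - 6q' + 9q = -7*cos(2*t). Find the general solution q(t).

Characteristic equation r² - 6r + 9 = 0 has discriminant (-6)² - 4·(9) = 0, so r = 3 is a repeated root.
Hence q_h = (C1 + C2*t)*exp(3*t).
Try q_p = A*cos(2*t) + B*sin(2*t). Substituting and equating the coefficients of cos(2t) and sin(2t) gives A = -35/169, B = 84/169, so q_p = -35*cos(2*t)/169 + 84*sin(2*t)/169.

q = -35*cos(2*t)/169 + 84*sin(2*t)/169 + C1*exp(3*t) + C2*t*exp(3*t)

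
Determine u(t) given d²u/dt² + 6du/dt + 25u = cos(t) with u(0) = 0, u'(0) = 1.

u = sin(t)/102 + 2*cos(t)/51 - 2*cos(4*t)*exp(-3*t)/51 + 89*exp(-3*t)*sin(4*t)/408

Characteristic equation r² + 6r + 25 = 0 has discriminant (6)² - 4·(25) = -64 < 0, so r = -3 ± 4i.
Hence u_h = C1*cos(4*t)*exp(-3*t) + C2*exp(-3*t)*sin(4*t).
Try u_p = A*cos(t) + B*sin(t). Substituting and equating the coefficients of cos(t) and sin(t) gives A = 2/51, B = 1/102, so u_p = sin(t)/102 + 2*cos(t)/51.
General solution: u = sin(t)/102 + 2*cos(t)/51 + C1*cos(4*t)*exp(-3*t) + C2*exp(-3*t)*sin(4*t).
Apply the initial conditions: u(0) = 2/51 + C1 = 0 and u'(0) = 1/102 - 3*C1 + 4*C2 = 1. Solving gives C1 = -2/51, C2 = 89/408.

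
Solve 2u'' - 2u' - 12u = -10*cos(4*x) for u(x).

Divide through by 2: u'' - u' - 6u = -5*cos(4*x).
Characteristic equation r² - r - 6 = 0 factors as (r - 3)(r + 2) = 0, so r = 3, -2.
Hence u_h = C1*exp(3*x) + C2*exp(-2*x).
Try u_p = A*cos(4*x) + B*sin(4*x). Substituting and equating the coefficients of cos(4x) and sin(4x) gives A = 11/50, B = 1/25, so u_p = sin(4*x)/25 + 11*cos(4*x)/50.

u = sin(4*x)/25 + 11*cos(4*x)/50 + C1*exp(3*x) + C2*exp(-2*x)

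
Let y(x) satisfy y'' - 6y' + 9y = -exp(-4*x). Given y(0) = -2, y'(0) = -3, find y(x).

y = -97*exp(3*x)/49 - exp(-4*x)/49 + 20*x*exp(3*x)/7

Characteristic equation r² - 6r + 9 = 0 has discriminant (-6)² - 4·(9) = 0, so r = 3 is a repeated root.
Hence y_h = (C1 + C2*x)*exp(3*x).
Try y_p = A*exp(-4*x). Substituting into the equation and dividing by exp(-4*x) gives A = -1/49, so y_p = -exp(-4*x)/49.
General solution: y = -exp(-4*x)/49 + C1*exp(3*x) + C2*x*exp(3*x).
Apply the initial conditions: y(0) = -1/49 + C1 = -2 and y'(0) = 4/49 + C2 + 3*C1 = -3. Solving gives C1 = -97/49, C2 = 20/7.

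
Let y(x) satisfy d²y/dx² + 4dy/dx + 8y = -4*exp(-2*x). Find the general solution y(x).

Characteristic equation r² + 4r + 8 = 0 has discriminant (4)² - 4·(8) = -16 < 0, so r = -2 ± 2i.
Hence y_h = C1*cos(2*x)*exp(-2*x) + C2*exp(-2*x)*sin(2*x).
Try y_p = A*exp(-2*x). Substituting into the equation and dividing by exp(-2*x) gives A = -1, so y_p = -exp(-2*x).

y = -exp(-2*x) + C1*cos(2*x)*exp(-2*x) + C2*exp(-2*x)*sin(2*x)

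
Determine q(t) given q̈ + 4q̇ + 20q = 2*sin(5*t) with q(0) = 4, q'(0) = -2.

q = -8*cos(5*t)/85 - 2*sin(5*t)/85 + 134*exp(-2*t)*sin(4*t)/85 + 348*cos(4*t)*exp(-2*t)/85

Characteristic equation r² + 4r + 20 = 0 has discriminant (4)² - 4·(20) = -64 < 0, so r = -2 ± 4i.
Hence q_h = C1*cos(4*t)*exp(-2*t) + C2*exp(-2*t)*sin(4*t).
Try q_p = A*cos(5*t) + B*sin(5*t). Substituting and equating the coefficients of cos(5t) and sin(5t) gives A = -8/85, B = -2/85, so q_p = -8*cos(5*t)/85 - 2*sin(5*t)/85.
General solution: q = -8*cos(5*t)/85 - 2*sin(5*t)/85 + C1*cos(4*t)*exp(-2*t) + C2*exp(-2*t)*sin(4*t).
Apply the initial conditions: q(0) = -8/85 + C1 = 4 and q'(0) = -2/17 - 2*C1 + 4*C2 = -2. Solving gives C1 = 348/85, C2 = 134/85.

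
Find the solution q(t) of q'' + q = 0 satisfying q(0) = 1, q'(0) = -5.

Characteristic equation r² + 1 = 0 has discriminant (0)² - 4·(1) = -4 < 0, so r = ± i.
Hence q_h = C1*cos(t) + C2*sin(t).
Apply the initial conditions: q(0) = C1 = 1 and q'(0) = C2 = -5. Solving gives C1 = 1, C2 = -5.

q = -5*sin(t) + cos(t)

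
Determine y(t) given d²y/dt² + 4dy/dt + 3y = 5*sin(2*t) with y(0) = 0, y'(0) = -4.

Characteristic equation r² + 4r + 3 = 0 factors as (r + 1)(r + 3) = 0, so r = -1, -3.
Hence y_h = C1*exp(-t) + C2*exp(-3*t).
Try y_p = A*cos(2*t) + B*sin(2*t). Substituting and equating the coefficients of cos(2t) and sin(2t) gives A = -8/13, B = -1/13, so y_p = -8*cos(2*t)/13 - sin(2*t)/13.
General solution: y = -8*cos(2*t)/13 - sin(2*t)/13 + C1*exp(-t) + C2*exp(-3*t).
Apply the initial conditions: y(0) = -8/13 + C1 + C2 = 0 and y'(0) = -2/13 - C1 - 3*C2 = -4. Solving gives C1 = -1, C2 = 21/13.

y = -exp(-t) - 8*cos(2*t)/13 - sin(2*t)/13 + 21*exp(-3*t)/13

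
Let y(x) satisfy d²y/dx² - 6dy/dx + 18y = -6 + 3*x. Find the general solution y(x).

y = -5/18 + x/6 + C1*cos(3*x)*exp(3*x) + C2*exp(3*x)*sin(3*x)

Characteristic equation r² - 6r + 18 = 0 has discriminant (-6)² - 4·(18) = -36 < 0, so r = 3 ± 3i.
Hence y_h = C1*cos(3*x)*exp(3*x) + C2*exp(3*x)*sin(3*x).
For the particular solution try y_p = A0 + A1*x. Substituting and matching coefficients of each power of x gives A0 = -5/18, A1 = 1/6, so y_p = -5/18 + x/6.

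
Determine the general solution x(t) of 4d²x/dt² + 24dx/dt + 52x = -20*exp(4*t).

x = -5*exp(4*t)/53 + C1*cos(2*t)*exp(-3*t) + C2*exp(-3*t)*sin(2*t)

Divide through by 4: x'' + 6x' + 13x = -5*exp(4*t).
Characteristic equation r² + 6r + 13 = 0 has discriminant (6)² - 4·(13) = -16 < 0, so r = -3 ± 2i.
Hence x_h = C1*cos(2*t)*exp(-3*t) + C2*exp(-3*t)*sin(2*t).
Try x_p = A*exp(4*t). Substituting into the equation and dividing by exp(4*t) gives A = -5/53, so x_p = -5*exp(4*t)/53.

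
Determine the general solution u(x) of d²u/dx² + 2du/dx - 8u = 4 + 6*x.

u = -11/16 - 3*x/4 + C1*exp(2*x) + C2*exp(-4*x)

Characteristic equation r² + 2r - 8 = 0 factors as (r - 2)(r + 4) = 0, so r = 2, -4.
Hence u_h = C1*exp(2*x) + C2*exp(-4*x).
For the particular solution try u_p = A0 + A1*x. Substituting and matching coefficients of each power of x gives A0 = -11/16, A1 = -3/4, so u_p = -11/16 - 3*x/4.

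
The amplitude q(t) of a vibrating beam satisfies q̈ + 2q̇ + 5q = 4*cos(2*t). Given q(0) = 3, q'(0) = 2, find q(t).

Characteristic equation r² + 2r + 5 = 0 has discriminant (2)² - 4·(5) = -16 < 0, so r = -1 ± 2i.
Hence q_h = C1*cos(2*t)*exp(-t) + C2*exp(-t)*sin(2*t).
Try q_p = A*cos(2*t) + B*sin(2*t). Substituting and equating the coefficients of cos(2t) and sin(2t) gives A = 4/17, B = 16/17, so q_p = 4*cos(2*t)/17 + 16*sin(2*t)/17.
General solution: q = 4*cos(2*t)/17 + 16*sin(2*t)/17 + C1*cos(2*t)*exp(-t) + C2*exp(-t)*sin(2*t).
Apply the initial conditions: q(0) = 4/17 + C1 = 3 and q'(0) = 32/17 - C1 + 2*C2 = 2. Solving gives C1 = 47/17, C2 = 49/34.

q = 4*cos(2*t)/17 + 16*sin(2*t)/17 + 47*cos(2*t)*exp(-t)/17 + 49*exp(-t)*sin(2*t)/34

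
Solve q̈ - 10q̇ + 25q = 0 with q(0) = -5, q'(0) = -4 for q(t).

Characteristic equation r² - 10r + 25 = 0 has discriminant (-10)² - 4·(25) = 0, so r = 5 is a repeated root.
Hence q_h = (C1 + C2*t)*exp(5*t).
Apply the initial conditions: q(0) = C1 = -5 and q'(0) = C2 + 5*C1 = -4. Solving gives C1 = -5, C2 = 21.

q = -5*exp(5*t) + 21*t*exp(5*t)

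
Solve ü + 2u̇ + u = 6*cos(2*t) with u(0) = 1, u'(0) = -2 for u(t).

Characteristic equation r² + 2r + 1 = 0 has discriminant (2)² - 4·(1) = 0, so r = -1 is a repeated root.
Hence u_h = (C1 + C2*t)*exp(-t).
Try u_p = A*cos(2*t) + B*sin(2*t). Substituting and equating the coefficients of cos(2t) and sin(2t) gives A = -18/25, B = 24/25, so u_p = -18*cos(2*t)/25 + 24*sin(2*t)/25.
General solution: u = -18*cos(2*t)/25 + 24*sin(2*t)/25 + C1*exp(-t) + C2*t*exp(-t).
Apply the initial conditions: u(0) = -18/25 + C1 = 1 and u'(0) = 48/25 + C2 - C1 = -2. Solving gives C1 = 43/25, C2 = -11/5.

u = -18*cos(2*t)/25 + 24*sin(2*t)/25 + 43*exp(-t)/25 - 11*t*exp(-t)/5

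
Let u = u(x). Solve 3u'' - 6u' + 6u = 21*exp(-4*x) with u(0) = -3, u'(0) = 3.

Divide through by 3: u'' - 2u' + 2u = 7*exp(-4*x).
Characteristic equation r² - 2r + 2 = 0 has discriminant (-2)² - 4·(2) = -4 < 0, so r = 1 ± i.
Hence u_h = C1*cos(x)*exp(x) + C2*exp(x)*sin(x).
Try u_p = A*exp(-4*x). Substituting into the equation and dividing by exp(-4*x) gives A = 7/26, so u_p = 7*exp(-4*x)/26.
General solution: u = 7*exp(-4*x)/26 + C1*cos(x)*exp(x) + C2*exp(x)*sin(x).
Apply the initial conditions: u(0) = 7/26 + C1 = -3 and u'(0) = -14/13 + C1 + C2 = 3. Solving gives C1 = -85/26, C2 = 191/26.

u = 7*exp(-4*x)/26 - 85*cos(x)*exp(x)/26 + 191*exp(x)*sin(x)/26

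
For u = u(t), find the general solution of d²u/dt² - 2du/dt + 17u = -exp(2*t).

Characteristic equation r² - 2r + 17 = 0 has discriminant (-2)² - 4·(17) = -64 < 0, so r = 1 ± 4i.
Hence u_h = C1*cos(4*t)*exp(t) + C2*exp(t)*sin(4*t).
Try u_p = A*exp(2*t). Substituting into the equation and dividing by exp(2*t) gives A = -1/17, so u_p = -exp(2*t)/17.

u = -exp(2*t)/17 + C1*cos(4*t)*exp(t) + C2*exp(t)*sin(4*t)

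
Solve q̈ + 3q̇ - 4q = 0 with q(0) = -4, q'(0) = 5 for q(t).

q = -11*exp(t)/5 - 9*exp(-4*t)/5

Characteristic equation r² + 3r - 4 = 0 factors as (r - 1)(r + 4) = 0, so r = 1, -4.
Hence q_h = C1*exp(t) + C2*exp(-4*t).
Apply the initial conditions: q(0) = C1 + C2 = -4 and q'(0) = C1 - 4*C2 = 5. Solving gives C1 = -11/5, C2 = -9/5.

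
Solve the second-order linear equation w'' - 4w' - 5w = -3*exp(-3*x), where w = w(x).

w = -3*exp(-3*x)/16 + C1*exp(5*x) + C2*exp(-x)

Characteristic equation r² - 4r - 5 = 0 factors as (r - 5)(r + 1) = 0, so r = 5, -1.
Hence w_h = C1*exp(5*x) + C2*exp(-x).
Try w_p = A*exp(-3*x). Substituting into the equation and dividing by exp(-3*x) gives A = -3/16, so w_p = -3*exp(-3*x)/16.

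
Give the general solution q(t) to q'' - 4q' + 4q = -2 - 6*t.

Characteristic equation r² - 4r + 4 = 0 has discriminant (-4)² - 4·(4) = 0, so r = 2 is a repeated root.
Hence q_h = (C1 + C2*t)*exp(2*t).
For the particular solution try q_p = A0 + A1*t. Substituting and matching coefficients of each power of t gives A0 = -2, A1 = -3/2, so q_p = -2 - 3*t/2.

q = -2 - 3*t/2 + C1*exp(2*t) + C2*t*exp(2*t)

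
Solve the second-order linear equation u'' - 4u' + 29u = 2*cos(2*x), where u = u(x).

u = -16*sin(2*x)/689 + 50*cos(2*x)/689 + C1*cos(5*x)*exp(2*x) + C2*exp(2*x)*sin(5*x)

Characteristic equation r² - 4r + 29 = 0 has discriminant (-4)² - 4·(29) = -100 < 0, so r = 2 ± 5i.
Hence u_h = C1*cos(5*x)*exp(2*x) + C2*exp(2*x)*sin(5*x).
Try u_p = A*cos(2*x) + B*sin(2*x). Substituting and equating the coefficients of cos(2x) and sin(2x) gives A = 50/689, B = -16/689, so u_p = -16*sin(2*x)/689 + 50*cos(2*x)/689.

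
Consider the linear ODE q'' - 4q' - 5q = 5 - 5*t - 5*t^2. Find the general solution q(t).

q = -3/25 + t**2 - 3*t/5 + C1*exp(-t) + C2*exp(5*t)

Characteristic equation r² - 4r - 5 = 0 factors as (r + 1)(r - 5) = 0, so r = -1, 5.
Hence q_h = C1*exp(-t) + C2*exp(5*t).
For the particular solution try q_p = A0 + A1*t + A2*t^2. Substituting and matching coefficients of each power of t gives A0 = -3/25, A1 = -3/5, A2 = 1, so q_p = -3/25 + t^2 - 3*t/5.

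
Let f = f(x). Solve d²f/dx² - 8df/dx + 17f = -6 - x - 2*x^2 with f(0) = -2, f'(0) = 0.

Characteristic equation r² - 8r + 17 = 0 has discriminant (-8)² - 4·(17) = -4 < 0, so r = 4 ± i.
Hence f_h = C1*cos(x)*exp(4*x) + C2*exp(4*x)*sin(x).
For the particular solution try f_p = A0 + A1*x + A2*x^2. Substituting and matching coefficients of each power of x gives A0 = -2058/4913, A1 = -49/289, A2 = -2/17, so f_p = -2058/4913 - 49*x/289 - 2*x^2/17.
General solution: f = -2058/4913 - 49*x/289 - 2*x^2/17 + C1*cos(x)*exp(4*x) + C2*exp(4*x)*sin(x).
Apply the initial conditions: f(0) = -2058/4913 + C1 = -2 and f'(0) = -49/289 + C2 + 4*C1 = 0. Solving gives C1 = -7768/4913, C2 = 31905/4913.

f = -2058/4913 - 49*x/289 - 2*x**2/17 - 7768*cos(x)*exp(4*x)/4913 + 31905*exp(4*x)*sin(x)/4913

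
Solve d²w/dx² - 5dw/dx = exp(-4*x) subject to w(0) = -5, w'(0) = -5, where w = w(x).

w = -81/20 - 44*exp(5*x)/45 + exp(-4*x)/36

Characteristic equation r² - 5r = 0 factors as (r - 5)r = 0, so r = 5, 0.
Hence w_h = C1*exp(5*x) + C2.
Try w_p = A*exp(-4*x). Substituting into the equation and dividing by exp(-4*x) gives A = 1/36, so w_p = exp(-4*x)/36.
General solution: w = C2 + exp(-4*x)/36 + C1*exp(5*x).
Apply the initial conditions: w(0) = 1/36 + C1 + C2 = -5 and w'(0) = -1/9 + 5*C1 = -5. Solving gives C1 = -44/45, C2 = -81/20.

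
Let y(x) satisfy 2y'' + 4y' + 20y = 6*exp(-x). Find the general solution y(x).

Divide through by 2: y'' + 2y' + 10y = 3*exp(-x).
Characteristic equation r² + 2r + 10 = 0 has discriminant (2)² - 4·(10) = -36 < 0, so r = -1 ± 3i.
Hence y_h = C1*cos(3*x)*exp(-x) + C2*exp(-x)*sin(3*x).
Try y_p = A*exp(-x). Substituting into the equation and dividing by exp(-x) gives A = 1/3, so y_p = exp(-x)/3.

y = exp(-x)/3 + C1*cos(3*x)*exp(-x) + C2*exp(-x)*sin(3*x)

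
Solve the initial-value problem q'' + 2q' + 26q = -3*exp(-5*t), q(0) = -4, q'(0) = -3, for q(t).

q = -3*exp(-5*t)/41 - 299*exp(-t)*sin(5*t)/205 - 161*cos(5*t)*exp(-t)/41

Characteristic equation r² + 2r + 26 = 0 has discriminant (2)² - 4·(26) = -100 < 0, so r = -1 ± 5i.
Hence q_h = C1*cos(5*t)*exp(-t) + C2*exp(-t)*sin(5*t).
Try q_p = A*exp(-5*t). Substituting into the equation and dividing by exp(-5*t) gives A = -3/41, so q_p = -3*exp(-5*t)/41.
General solution: q = -3*exp(-5*t)/41 + C1*cos(5*t)*exp(-t) + C2*exp(-t)*sin(5*t).
Apply the initial conditions: q(0) = -3/41 + C1 = -4 and q'(0) = 15/41 - C1 + 5*C2 = -3. Solving gives C1 = -161/41, C2 = -299/205.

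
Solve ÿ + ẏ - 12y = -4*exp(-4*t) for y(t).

Characteristic equation r² + r - 12 = 0 factors as (r - 3)(r + 4) = 0, so r = 3, -4.
Hence y_h = C1*exp(3*t) + C2*exp(-4*t).
Since exp(-4*t) solves the homogeneous equation (r = -4 is a root of multiplicity 1), multiply the trial by t. Try y_p = A*t*exp(-4*t). Substituting into the equation and dividing by exp(-4*t) gives A = 4/7, so y_p = 4*t*exp(-4*t)/7.

y = C1*exp(3*t) + C2*exp(-4*t) + 4*t*exp(-4*t)/7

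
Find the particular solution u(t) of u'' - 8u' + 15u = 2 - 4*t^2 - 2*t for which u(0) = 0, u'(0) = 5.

u = -182/3375 - 139*exp(3*t)/54 - 94*t/225 - 4*t**2/15 + 657*exp(5*t)/250

Characteristic equation r² - 8r + 15 = 0 factors as (r - 5)(r - 3) = 0, so r = 5, 3.
Hence u_h = C1*exp(5*t) + C2*exp(3*t).
For the particular solution try u_p = A0 + A1*t + A2*t^2. Substituting and matching coefficients of each power of t gives A0 = -182/3375, A1 = -94/225, A2 = -4/15, so u_p = -182/3375 - 94*t/225 - 4*t^2/15.
General solution: u = -182/3375 - 94*t/225 - 4*t^2/15 + C1*exp(5*t) + C2*exp(3*t).
Apply the initial conditions: u(0) = -182/3375 + C1 + C2 = 0 and u'(0) = -94/225 + 3*C2 + 5*C1 = 5. Solving gives C1 = 657/250, C2 = -139/54.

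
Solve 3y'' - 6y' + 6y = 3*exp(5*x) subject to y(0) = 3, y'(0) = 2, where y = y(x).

Divide through by 3: y'' - 2y' + 2y = exp(5*x).
Characteristic equation r² - 2r + 2 = 0 has discriminant (-2)² - 4·(2) = -4 < 0, so r = 1 ± i.
Hence y_h = C1*cos(x)*exp(x) + C2*exp(x)*sin(x).
Try y_p = A*exp(5*x). Substituting into the equation and dividing by exp(5*x) gives A = 1/17, so y_p = exp(5*x)/17.
General solution: y = exp(5*x)/17 + C1*cos(x)*exp(x) + C2*exp(x)*sin(x).
Apply the initial conditions: y(0) = 1/17 + C1 = 3 and y'(0) = 5/17 + C1 + C2 = 2. Solving gives C1 = 50/17, C2 = -21/17.

y = exp(5*x)/17 - 21*exp(x)*sin(x)/17 + 50*cos(x)*exp(x)/17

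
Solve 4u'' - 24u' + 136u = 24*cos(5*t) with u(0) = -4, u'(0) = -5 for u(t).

u = -20*sin(5*t)/109 + 6*cos(5*t)/109 - 442*cos(5*t)*exp(3*t)/109 + 881*exp(3*t)*sin(5*t)/545

Divide through by 4: u'' - 6u' + 34u = 6*cos(5*t).
Characteristic equation r² - 6r + 34 = 0 has discriminant (-6)² - 4·(34) = -100 < 0, so r = 3 ± 5i.
Hence u_h = C1*cos(5*t)*exp(3*t) + C2*exp(3*t)*sin(5*t).
Try u_p = A*cos(5*t) + B*sin(5*t). Substituting and equating the coefficients of cos(5t) and sin(5t) gives A = 6/109, B = -20/109, so u_p = -20*sin(5*t)/109 + 6*cos(5*t)/109.
General solution: u = -20*sin(5*t)/109 + 6*cos(5*t)/109 + C1*cos(5*t)*exp(3*t) + C2*exp(3*t)*sin(5*t).
Apply the initial conditions: u(0) = 6/109 + C1 = -4 and u'(0) = -100/109 + 3*C1 + 5*C2 = -5. Solving gives C1 = -442/109, C2 = 881/545.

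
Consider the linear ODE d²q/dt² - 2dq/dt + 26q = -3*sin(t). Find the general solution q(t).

Characteristic equation r² - 2r + 26 = 0 has discriminant (-2)² - 4·(26) = -100 < 0, so r = 1 ± 5i.
Hence q_h = C1*cos(5*t)*exp(t) + C2*exp(t)*sin(5*t).
Try q_p = A*cos(t) + B*sin(t). Substituting and equating the coefficients of cos(t) and sin(t) gives A = -6/629, B = -75/629, so q_p = -75*sin(t)/629 - 6*cos(t)/629.

q = -75*sin(t)/629 - 6*cos(t)/629 + C1*cos(5*t)*exp(t) + C2*exp(t)*sin(5*t)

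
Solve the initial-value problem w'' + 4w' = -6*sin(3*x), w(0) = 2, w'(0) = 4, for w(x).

Characteristic equation r² + 4r = 0 factors as (r + 4)r = 0, so r = -4, 0.
Hence w_h = C1*exp(-4*x) + C2.
Try w_p = A*cos(3*x) + B*sin(3*x). Substituting and equating the coefficients of cos(3x) and sin(3x) gives A = 8/25, B = 6/25, so w_p = 6*sin(3*x)/25 + 8*cos(3*x)/25.
General solution: w = C2 + 6*sin(3*x)/25 + 8*cos(3*x)/25 + C1*exp(-4*x).
Apply the initial conditions: w(0) = 8/25 + C1 + C2 = 2 and w'(0) = 18/25 - 4*C1 = 4. Solving gives C1 = -41/50, C2 = 5/2.

w = 5/2 - 41*exp(-4*x)/50 + 6*sin(3*x)/25 + 8*cos(3*x)/25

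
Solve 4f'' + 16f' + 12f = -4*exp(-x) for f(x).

f = C1*exp(-3*x) + C2*exp(-x) - x*exp(-x)/2

Divide through by 4: f'' + 4f' + 3f = -exp(-x).
Characteristic equation r² + 4r + 3 = 0 factors as (r + 3)(r + 1) = 0, so r = -3, -1.
Hence f_h = C1*exp(-3*x) + C2*exp(-x).
Since exp(-x) solves the homogeneous equation (r = -1 is a root of multiplicity 1), multiply the trial by x. Try f_p = A*x*exp(-x). Substituting into the equation and dividing by exp(-x) gives A = -1/2, so f_p = -x*exp(-x)/2.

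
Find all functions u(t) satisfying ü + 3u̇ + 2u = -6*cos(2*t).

Characteristic equation r² + 3r + 2 = 0 factors as (r + 1)(r + 2) = 0, so r = -1, -2.
Hence u_h = C1*exp(-t) + C2*exp(-2*t).
Try u_p = A*cos(2*t) + B*sin(2*t). Substituting and equating the coefficients of cos(2t) and sin(2t) gives A = 3/10, B = -9/10, so u_p = -9*sin(2*t)/10 + 3*cos(2*t)/10.

u = -9*sin(2*t)/10 + 3*cos(2*t)/10 + C1*exp(-t) + C2*exp(-2*t)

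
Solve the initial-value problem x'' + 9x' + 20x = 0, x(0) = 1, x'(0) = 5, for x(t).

Characteristic equation r² + 9r + 20 = 0 factors as (r + 4)(r + 5) = 0, so r = -4, -5.
Hence x_h = C1*exp(-4*t) + C2*exp(-5*t).
Apply the initial conditions: x(0) = C1 + C2 = 1 and x'(0) = -5*C2 - 4*C1 = 5. Solving gives C1 = 10, C2 = -9.

x = -9*exp(-5*t) + 10*exp(-4*t)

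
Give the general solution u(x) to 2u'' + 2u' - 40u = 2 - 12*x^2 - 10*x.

u = -3/500 + 3*x**2/10 + 7*x/25 + C1*exp(4*x) + C2*exp(-5*x)

Divide through by 2: u'' + u' - 20u = 1 - 6*x^2 - 5*x.
Characteristic equation r² + r - 20 = 0 factors as (r - 4)(r + 5) = 0, so r = 4, -5.
Hence u_h = C1*exp(4*x) + C2*exp(-5*x).
For the particular solution try u_p = A0 + A1*x + A2*x^2. Substituting and matching coefficients of each power of x gives A0 = -3/500, A1 = 7/25, A2 = 3/10, so u_p = -3/500 + 3*x^2/10 + 7*x/25.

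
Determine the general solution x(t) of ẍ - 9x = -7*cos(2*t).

Characteristic equation r² - 9 = 0 factors as (r - 3)(r + 3) = 0, so r = 3, -3.
Hence x_h = C1*exp(3*t) + C2*exp(-3*t).
Try x_p = A*cos(2*t) + B*sin(2*t). Substituting and equating the coefficients of cos(2t) and sin(2t) gives A = 7/13, B = 0, so x_p = 7*cos(2*t)/13.

x = 7*cos(2*t)/13 + C1*exp(3*t) + C2*exp(-3*t)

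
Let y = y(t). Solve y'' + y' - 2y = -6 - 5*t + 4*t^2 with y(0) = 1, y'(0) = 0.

y = 5/4 + t/2 - 2*t**2 - exp(t)/3 + exp(-2*t)/12

Characteristic equation r² + r - 2 = 0 factors as (r + 2)(r - 1) = 0, so r = -2, 1.
Hence y_h = C1*exp(-2*t) + C2*exp(t).
For the particular solution try y_p = A0 + A1*t + A2*t^2. Substituting and matching coefficients of each power of t gives A0 = 5/4, A1 = 1/2, A2 = -2, so y_p = 5/4 + t/2 - 2*t^2.
General solution: y = 5/4 + t/2 - 2*t^2 + C1*exp(-2*t) + C2*exp(t).
Apply the initial conditions: y(0) = 5/4 + C1 + C2 = 1 and y'(0) = 1/2 + C2 - 2*C1 = 0. Solving gives C1 = 1/12, C2 = -1/3.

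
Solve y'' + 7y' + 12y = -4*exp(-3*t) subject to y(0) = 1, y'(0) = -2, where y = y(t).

y = -5*exp(-4*t) + 6*exp(-3*t) - 4*t*exp(-3*t)

Characteristic equation r² + 7r + 12 = 0 factors as (r + 3)(r + 4) = 0, so r = -3, -4.
Hence y_h = C1*exp(-3*t) + C2*exp(-4*t).
Since exp(-3*t) solves the homogeneous equation (r = -3 is a root of multiplicity 1), multiply the trial by t. Try y_p = A*t*exp(-3*t). Substituting into the equation and dividing by exp(-3*t) gives A = -4, so y_p = -4*t*exp(-3*t).
General solution: y = C1*exp(-3*t) + C2*exp(-4*t) - 4*t*exp(-3*t).
Apply the initial conditions: y(0) = C1 + C2 = 1 and y'(0) = -4 - 4*C2 - 3*C1 = -2. Solving gives C1 = 6, C2 = -5.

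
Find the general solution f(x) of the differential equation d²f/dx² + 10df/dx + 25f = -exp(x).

Characteristic equation r² + 10r + 25 = 0 has discriminant (10)² - 4·(25) = 0, so r = -5 is a repeated root.
Hence f_h = (C1 + C2*x)*exp(-5*x).
Try f_p = A*exp(x). Substituting into the equation and dividing by exp(x) gives A = -1/36, so f_p = -exp(x)/36.

f = -exp(x)/36 + C1*exp(-5*x) + C2*x*exp(-5*x)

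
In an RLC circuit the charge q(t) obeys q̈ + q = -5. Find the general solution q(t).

Characteristic equation r² + 1 = 0 has discriminant (0)² - 4·(1) = -4 < 0, so r = ± i.
Hence q_h = C1*cos(t) + C2*sin(t).
For the particular solution try q_p = A0. Substituting and matching coefficients of each power of t gives A0 = -5, so q_p = -5.

q = -5 + C1*cos(t) + C2*sin(t)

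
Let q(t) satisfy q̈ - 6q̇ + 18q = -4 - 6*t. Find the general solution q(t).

q = -1/3 - t/3 + C1*cos(3*t)*exp(3*t) + C2*exp(3*t)*sin(3*t)

Characteristic equation r² - 6r + 18 = 0 has discriminant (-6)² - 4·(18) = -36 < 0, so r = 3 ± 3i.
Hence q_h = C1*cos(3*t)*exp(3*t) + C2*exp(3*t)*sin(3*t).
For the particular solution try q_p = A0 + A1*t. Substituting and matching coefficients of each power of t gives A0 = -1/3, A1 = -1/3, so q_p = -1/3 - t/3.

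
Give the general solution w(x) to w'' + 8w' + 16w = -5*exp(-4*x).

Characteristic equation r² + 8r + 16 = 0 has discriminant (8)² - 4·(16) = 0, so r = -4 is a repeated root.
Hence w_h = (C1 + C2*x)*exp(-4*x).
Since exp(-4*x) solves the homogeneous equation (r = -4 is a root of multiplicity 2), multiply the trial by x^2. Try w_p = A*x^2*exp(-4*x). Substituting into the equation and dividing by exp(-4*x) gives A = -5/2, so w_p = -5*x^2*exp(-4*x)/2.

w = C1*exp(-4*x) - 5*x**2*exp(-4*x)/2 + C2*x*exp(-4*x)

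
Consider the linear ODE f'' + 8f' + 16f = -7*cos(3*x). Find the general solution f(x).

Characteristic equation r² + 8r + 16 = 0 has discriminant (8)² - 4·(16) = 0, so r = -4 is a repeated root.
Hence f_h = (C1 + C2*x)*exp(-4*x).
Try f_p = A*cos(3*x) + B*sin(3*x). Substituting and equating the coefficients of cos(3x) and sin(3x) gives A = -49/625, B = -168/625, so f_p = -168*sin(3*x)/625 - 49*cos(3*x)/625.

f = -168*sin(3*x)/625 - 49*cos(3*x)/625 + C1*exp(-4*x) + C2*x*exp(-4*x)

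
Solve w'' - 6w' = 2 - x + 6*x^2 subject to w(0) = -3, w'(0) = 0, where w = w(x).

w = -661/216 - 13*x/36 - x**3/3 - x**2/12 + 13*exp(6*x)/216

Characteristic equation r² - 6r = 0 factors as (r - 6)r = 0, so r = 6, 0.
Hence w_h = C1*exp(6*x) + C2.
Since 0 is a characteristic root (multiplicity 1), multiply the polynomial trial by x: try w_p = x*(A0 + A1*x + A2*x^2). Substituting and matching coefficients of each power of x gives A0 = -13/36, A1 = -1/12, A2 = -1/3, so w_p = -13*x/36 - x^3/3 - x^2/12.
General solution: w = C2 - 13*x/36 - x^3/3 - x^2/12 + C1*exp(6*x).
Apply the initial conditions: w(0) = C1 + C2 = -3 and w'(0) = -13/36 + 6*C1 = 0. Solving gives C1 = 13/216, C2 = -661/216.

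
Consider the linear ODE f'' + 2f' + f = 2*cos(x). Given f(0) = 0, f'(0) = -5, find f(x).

f = -6*x*exp(-x) + sin(x)

Characteristic equation r² + 2r + 1 = 0 has discriminant (2)² - 4·(1) = 0, so r = -1 is a repeated root.
Hence f_h = (C1 + C2*x)*exp(-x).
Try f_p = A*cos(x) + B*sin(x). Substituting and equating the coefficients of cos(x) and sin(x) gives A = 0, B = 1, so f_p = sin(x).
General solution: f = C1*exp(-x) + C2*x*exp(-x) + sin(x).
Apply the initial conditions: f(0) = C1 = 0 and f'(0) = 1 + C2 - C1 = -5. Solving gives C1 = 0, C2 = -6.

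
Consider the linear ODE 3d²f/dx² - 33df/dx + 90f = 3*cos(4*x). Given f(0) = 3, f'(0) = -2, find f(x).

Divide through by 3: f'' - 11f' + 30f = cos(4*x).
Characteristic equation r² - 11r + 30 = 0 factors as (r - 6)(r - 5) = 0, so r = 6, 5.
Hence f_h = C1*exp(6*x) + C2*exp(5*x).
Try f_p = A*cos(4*x) + B*sin(4*x). Substituting and equating the coefficients of cos(4x) and sin(4x) gives A = 7/1066, B = -11/533, so f_p = -11*sin(4*x)/533 + 7*cos(4*x)/1066.
General solution: f = -11*sin(4*x)/533 + 7*cos(4*x)/1066 + C1*exp(6*x) + C2*exp(5*x).
Apply the initial conditions: f(0) = 7/1066 + C1 + C2 = 3 and f'(0) = -44/533 + 5*C2 + 6*C1 = -2. Solving gives C1 = -439/26, C2 = 815/41.

f = -439*exp(6*x)/26 - 11*sin(4*x)/533 + 7*cos(4*x)/1066 + 815*exp(5*x)/41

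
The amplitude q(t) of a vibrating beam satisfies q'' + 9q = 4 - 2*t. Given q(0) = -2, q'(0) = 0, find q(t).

Characteristic equation r² + 9 = 0 has discriminant (0)² - 4·(9) = -36 < 0, so r = ± 3i.
Hence q_h = C1*cos(3*t) + C2*sin(3*t).
For the particular solution try q_p = A0 + A1*t. Substituting and matching coefficients of each power of t gives A0 = 4/9, A1 = -2/9, so q_p = 4/9 - 2*t/9.
General solution: q = 4/9 - 2*t/9 + C1*cos(3*t) + C2*sin(3*t).
Apply the initial conditions: q(0) = 4/9 + C1 = -2 and q'(0) = -2/9 + 3*C2 = 0. Solving gives C1 = -22/9, C2 = 2/27.

q = 4/9 - 22*cos(3*t)/9 - 2*t/9 + 2*sin(3*t)/27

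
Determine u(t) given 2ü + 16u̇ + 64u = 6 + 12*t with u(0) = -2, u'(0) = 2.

Divide through by 2: u'' + 8u' + 32u = 3 + 6*t.
Characteristic equation r² + 8r + 32 = 0 has discriminant (8)² - 4·(32) = -64 < 0, so r = -4 ± 4i.
Hence u_h = C1*cos(4*t)*exp(-4*t) + C2*exp(-4*t)*sin(4*t).
For the particular solution try u_p = A0 + A1*t. Substituting and matching coefficients of each power of t gives A0 = 3/64, A1 = 3/16, so u_p = 3/64 + 3*t/16.
General solution: u = 3/64 + 3*t/16 + C1*cos(4*t)*exp(-4*t) + C2*exp(-4*t)*sin(4*t).
Apply the initial conditions: u(0) = 3/64 + C1 = -2 and u'(0) = 3/16 - 4*C1 + 4*C2 = 2. Solving gives C1 = -131/64, C2 = -51/32.

u = 3/64 + 3*t/16 - 131*cos(4*t)*exp(-4*t)/64 - 51*exp(-4*t)*sin(4*t)/32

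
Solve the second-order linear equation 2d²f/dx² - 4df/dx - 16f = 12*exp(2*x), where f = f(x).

f = -3*exp(2*x)/4 + C1*exp(4*x) + C2*exp(-2*x)

Divide through by 2: f'' - 2f' - 8f = 6*exp(2*x).
Characteristic equation r² - 2r - 8 = 0 factors as (r - 4)(r + 2) = 0, so r = 4, -2.
Hence f_h = C1*exp(4*x) + C2*exp(-2*x).
Try f_p = A*exp(2*x). Substituting into the equation and dividing by exp(2*x) gives A = -3/4, so f_p = -3*exp(2*x)/4.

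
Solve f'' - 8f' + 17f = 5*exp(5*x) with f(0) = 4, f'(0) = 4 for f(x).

f = 5*exp(5*x)/2 - 29*exp(4*x)*sin(x)/2 + 3*cos(x)*exp(4*x)/2

Characteristic equation r² - 8r + 17 = 0 has discriminant (-8)² - 4·(17) = -4 < 0, so r = 4 ± i.
Hence f_h = C1*cos(x)*exp(4*x) + C2*exp(4*x)*sin(x).
Try f_p = A*exp(5*x). Substituting into the equation and dividing by exp(5*x) gives A = 5/2, so f_p = 5*exp(5*x)/2.
General solution: f = 5*exp(5*x)/2 + C1*cos(x)*exp(4*x) + C2*exp(4*x)*sin(x).
Apply the initial conditions: f(0) = 5/2 + C1 = 4 and f'(0) = 25/2 + C2 + 4*C1 = 4. Solving gives C1 = 3/2, C2 = -29/2.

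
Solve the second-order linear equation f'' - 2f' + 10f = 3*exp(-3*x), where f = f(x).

Characteristic equation r² - 2r + 10 = 0 has discriminant (-2)² - 4·(10) = -36 < 0, so r = 1 ± 3i.
Hence f_h = C1*cos(3*x)*exp(x) + C2*exp(x)*sin(3*x).
Try f_p = A*exp(-3*x). Substituting into the equation and dividing by exp(-3*x) gives A = 3/25, so f_p = 3*exp(-3*x)/25.

f = 3*exp(-3*x)/25 + C1*cos(3*x)*exp(x) + C2*exp(x)*sin(3*x)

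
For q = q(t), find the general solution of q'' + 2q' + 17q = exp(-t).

Characteristic equation r² + 2r + 17 = 0 has discriminant (2)² - 4·(17) = -64 < 0, so r = -1 ± 4i.
Hence q_h = C1*cos(4*t)*exp(-t) + C2*exp(-t)*sin(4*t).
Try q_p = A*exp(-t). Substituting into the equation and dividing by exp(-t) gives A = 1/16, so q_p = exp(-t)/16.

q = exp(-t)/16 + C1*cos(4*t)*exp(-t) + C2*exp(-t)*sin(4*t)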